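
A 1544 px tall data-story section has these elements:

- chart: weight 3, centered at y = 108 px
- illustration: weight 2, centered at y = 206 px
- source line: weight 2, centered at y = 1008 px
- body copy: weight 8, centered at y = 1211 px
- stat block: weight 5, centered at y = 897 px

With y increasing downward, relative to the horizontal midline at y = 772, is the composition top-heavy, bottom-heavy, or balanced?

Total weight = 3 + 2 + 2 + 8 + 5 = 20.
y-moment: 3·108 + 2·206 + 2·1008 + 8·1211 + 5·897 = 16925; centroid 16925/20 ≈ 846.25.
Since 846.2 is below (larger y than) 772, the composition reads bottom-heavy.

bottom-heavy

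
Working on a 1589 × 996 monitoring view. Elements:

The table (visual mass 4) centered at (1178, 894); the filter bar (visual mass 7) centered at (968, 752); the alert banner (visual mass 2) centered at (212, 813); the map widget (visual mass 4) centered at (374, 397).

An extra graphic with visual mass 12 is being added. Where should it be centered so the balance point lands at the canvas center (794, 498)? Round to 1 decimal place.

(801.5, 199.0)

With the extra graphic, Σw becomes 4 + 7 + 2 + 4 + 12 = 29.
Along x: (13408 + 12·x) / 29 = 794 (existing moment 4·1178 + 7·968 + 2·212 + 4·374 = 13408) ⇒ x = (23026 − 13408) / 12 ≈ 801.50.
Along y: (12054 + 12·y) / 29 = 498 (existing moment 4·894 + 7·752 + 2·813 + 4·397 = 12054) ⇒ y = (14442 − 12054) / 12 ≈ 199.00.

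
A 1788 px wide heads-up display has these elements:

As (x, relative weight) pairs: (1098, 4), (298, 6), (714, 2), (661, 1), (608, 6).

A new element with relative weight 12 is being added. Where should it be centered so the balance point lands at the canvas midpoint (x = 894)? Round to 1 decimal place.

x ≈ 1316.4

New total weight: (4 + 6 + 2 + 1 + 6) + 12 = 31.
x: need Σw·x = 31·894 = 27714. Existing = 4·1098 + 6·298 + 2·714 + 1·661 + 6·608 = 11917. Remainder 15797 / 12 ≈ 1316.42.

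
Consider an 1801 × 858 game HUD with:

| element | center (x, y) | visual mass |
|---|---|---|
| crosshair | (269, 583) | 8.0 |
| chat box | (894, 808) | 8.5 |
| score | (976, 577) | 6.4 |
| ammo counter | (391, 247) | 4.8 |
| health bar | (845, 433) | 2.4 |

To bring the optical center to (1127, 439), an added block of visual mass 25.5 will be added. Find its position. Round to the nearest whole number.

(1677, 273)

With the added block, Σw becomes 8.0 + 8.5 + 6.4 + 4.8 + 2.4 + 25.5 = 55.6.
x: need Σw·x = 55.6·1127 = 62661.2. Existing = 8.0·269 + 8.5·894 + 6.4·976 + 4.8·391 + 2.4·845 = 19902.2. Remainder 42759.0 / 25.5 ≈ 1676.82.
y: need Σw·y = 55.6·439 = 24408.4. Existing = 8.0·583 + 8.5·808 + 6.4·577 + 4.8·247 + 2.4·433 = 17449.6. Remainder 6958.8 / 25.5 ≈ 272.89.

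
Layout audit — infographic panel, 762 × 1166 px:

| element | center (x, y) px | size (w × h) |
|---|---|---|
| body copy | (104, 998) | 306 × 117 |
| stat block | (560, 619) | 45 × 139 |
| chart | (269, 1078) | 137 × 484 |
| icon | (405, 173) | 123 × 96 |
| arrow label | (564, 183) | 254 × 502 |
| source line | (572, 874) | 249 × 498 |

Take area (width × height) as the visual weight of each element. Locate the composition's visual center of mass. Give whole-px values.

Areas: body copy 306·117 = 35802, stat block 45·139 = 6255, chart 137·484 = 66308, icon 123·96 = 11808, arrow label 254·502 = 127508, source line 249·498 = 124002. Total weight = 371683.
Σw·x = 35802·104 + 6255·560 + 66308·269 + 11808·405 + 127508·564 + 124002·572 = 172688956, so x̄ = 172688956/371683 ≈ 464.61.
Σw·y = 35802·998 + 6255·619 + 66308·1078 + 11808·173 + 127508·183 + 124002·874 = 244836761, so ȳ = 244836761/371683 ≈ 658.72.

(465, 659)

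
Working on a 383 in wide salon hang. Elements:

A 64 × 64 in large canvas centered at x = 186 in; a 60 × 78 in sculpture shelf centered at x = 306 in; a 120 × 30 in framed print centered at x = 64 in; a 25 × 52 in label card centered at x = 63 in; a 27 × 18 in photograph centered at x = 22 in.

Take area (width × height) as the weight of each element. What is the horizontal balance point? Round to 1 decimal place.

x ≈ 177.7

Areas: large canvas 64·64 = 4096, sculpture shelf 60·78 = 4680, framed print 120·30 = 3600, label card 25·52 = 1300, photograph 27·18 = 486. Total weight = 14162.
x: (4096·186 + 4680·306 + 3600·64 + 1300·63 + 486·22) / 14162 = 2516928 / 14162 ≈ 177.72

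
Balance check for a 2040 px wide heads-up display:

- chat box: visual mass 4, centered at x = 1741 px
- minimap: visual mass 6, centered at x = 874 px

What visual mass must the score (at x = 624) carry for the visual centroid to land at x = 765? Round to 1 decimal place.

w ≈ 32.3

Fixed elements: Σw = 4 + 6 = 10, Σw·x = 4·1741 + 6·874 = 12208.
Set Σw·x/Σw = 765: (12208 + 624w) = 765·(10 + w).
Solving: w = (765·10 − 12208) / (624 − 765) = -4558 / -141 ≈ 32.33.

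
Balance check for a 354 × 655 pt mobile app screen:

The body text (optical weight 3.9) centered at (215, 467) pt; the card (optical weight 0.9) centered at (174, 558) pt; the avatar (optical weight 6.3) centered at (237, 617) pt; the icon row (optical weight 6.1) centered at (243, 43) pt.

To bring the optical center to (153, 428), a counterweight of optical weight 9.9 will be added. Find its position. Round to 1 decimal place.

(17.8, 517.8)

After adding the counterweight, total weight = 3.9 + 0.9 + 6.3 + 6.1 + 9.9 = 27.1.
x: target moment 27.1×153 = 4146.3; current 3.9·215 + 0.9·174 + 6.3·237 + 6.1·243 = 3970.5; the counterweight supplies 175.8, so x = 175.8/9.9 ≈ 17.76.
y: target moment 27.1×428 = 11598.8; current 3.9·467 + 0.9·558 + 6.3·617 + 6.1·43 = 6472.9; the counterweight supplies 5125.9, so y = 5125.9/9.9 ≈ 517.77.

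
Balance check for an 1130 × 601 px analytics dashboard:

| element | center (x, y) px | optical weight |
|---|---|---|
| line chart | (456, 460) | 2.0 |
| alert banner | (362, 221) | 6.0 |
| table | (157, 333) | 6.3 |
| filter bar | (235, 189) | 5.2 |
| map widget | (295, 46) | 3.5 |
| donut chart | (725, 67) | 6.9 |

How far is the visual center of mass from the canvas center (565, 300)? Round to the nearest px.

≈ 212 px

Weights sum to 2.0 + 6.0 + 6.3 + 5.2 + 3.5 + 6.9 = 29.9.
Σw·x = 2.0·456 + 6.0·362 + 6.3·157 + 5.2·235 + 3.5·295 + 6.9·725 = 11330.1, so x̄ = 11330.1/29.9 ≈ 378.93.
Σw·y = 2.0·460 + 6.0·221 + 6.3·333 + 5.2·189 + 3.5·46 + 6.9·67 = 5950.0, so ȳ = 5950.0/29.9 ≈ 199.00.
Offset from (565, 300): Δx ≈ -186.07, Δy ≈ -101.00; distance = √(Δx² + Δy²) ≈ 211.71.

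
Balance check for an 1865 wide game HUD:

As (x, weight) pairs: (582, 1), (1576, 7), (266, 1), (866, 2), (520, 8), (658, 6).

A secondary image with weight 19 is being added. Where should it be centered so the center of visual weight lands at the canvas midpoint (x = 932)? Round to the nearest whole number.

After adding the secondary image, total weight = 1 + 7 + 1 + 2 + 8 + 6 + 19 = 44.
x: need Σw·x = 44·932 = 41008. Existing = 1·582 + 7·1576 + 1·266 + 2·866 + 8·520 + 6·658 = 21720. Remainder 19288 / 19 ≈ 1015.16.

x ≈ 1015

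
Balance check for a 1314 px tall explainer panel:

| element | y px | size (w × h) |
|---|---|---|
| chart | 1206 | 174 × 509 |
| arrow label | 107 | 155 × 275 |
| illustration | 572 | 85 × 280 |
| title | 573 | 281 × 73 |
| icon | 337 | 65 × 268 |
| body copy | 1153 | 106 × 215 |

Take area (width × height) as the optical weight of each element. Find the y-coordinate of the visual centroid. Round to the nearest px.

Taking area as weight: chart 174·509 = 88566, arrow label 155·275 = 42625, illustration 85·280 = 23800, title 281·73 = 20513, icon 65·268 = 17420, body copy 106·215 = 22790. Sum 215714.
y: moment 168886430 / weight 215714 ≈ 782.92

y ≈ 783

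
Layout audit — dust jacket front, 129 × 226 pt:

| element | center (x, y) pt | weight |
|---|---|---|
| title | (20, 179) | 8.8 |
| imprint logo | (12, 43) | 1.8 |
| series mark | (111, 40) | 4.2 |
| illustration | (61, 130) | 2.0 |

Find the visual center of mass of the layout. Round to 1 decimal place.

(46.8, 123.8)

Weights sum to 8.8 + 1.8 + 4.2 + 2.0 = 16.8.
x-moment: 8.8·20 + 1.8·12 + 4.2·111 + 2.0·61 = 785.8; centroid 785.8/16.8 ≈ 46.77.
y-moment: 8.8·179 + 1.8·43 + 4.2·40 + 2.0·130 = 2080.6; centroid 2080.6/16.8 ≈ 123.85.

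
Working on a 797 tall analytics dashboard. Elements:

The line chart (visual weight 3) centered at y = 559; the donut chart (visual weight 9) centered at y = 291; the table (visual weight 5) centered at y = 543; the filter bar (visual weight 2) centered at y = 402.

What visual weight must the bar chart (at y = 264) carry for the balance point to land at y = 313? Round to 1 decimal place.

Known weights sum to 3 + 9 + 5 + 2 = 19; their moment is 3·559 + 9·291 + 5·543 + 2·402 = 7815.
Set Σw·y/Σw = 313: (7815 + 264w) = 313·(19 + w).
Solving: w = (313·19 − 7815) / (264 − 313) = -1868 / -49 ≈ 38.12.

w ≈ 38.1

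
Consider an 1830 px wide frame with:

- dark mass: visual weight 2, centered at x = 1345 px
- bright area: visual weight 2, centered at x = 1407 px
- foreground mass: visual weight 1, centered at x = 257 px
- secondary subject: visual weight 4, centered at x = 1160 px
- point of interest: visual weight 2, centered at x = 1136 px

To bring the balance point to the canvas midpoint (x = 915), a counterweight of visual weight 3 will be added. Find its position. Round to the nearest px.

x ≈ 46

With the counterweight, Σw becomes 2 + 2 + 1 + 4 + 2 + 3 = 14.
x: target moment 14×915 = 12810; current 2·1345 + 2·1407 + 1·257 + 4·1160 + 2·1136 = 12673; the counterweight supplies 137, so x = 137/3 ≈ 45.67.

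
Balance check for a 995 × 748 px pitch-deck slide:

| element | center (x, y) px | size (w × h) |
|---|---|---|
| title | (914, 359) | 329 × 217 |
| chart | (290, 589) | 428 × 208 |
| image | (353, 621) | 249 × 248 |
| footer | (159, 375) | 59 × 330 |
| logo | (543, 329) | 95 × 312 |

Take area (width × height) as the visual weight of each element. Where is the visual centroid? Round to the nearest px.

(487, 492)

Areas: title 329·217 = 71393, chart 428·208 = 89024, image 249·248 = 61752, footer 59·330 = 19470, logo 95·312 = 29640. Total weight = 271279.
x: (71393·914 + 89024·290 + 61752·353 + 19470·159 + 29640·543) / 271279 = 132058868 / 271279 ≈ 486.80
y: (71393·359 + 89024·589 + 61752·621 + 19470·375 + 29640·329) / 271279 = 133466025 / 271279 ≈ 491.99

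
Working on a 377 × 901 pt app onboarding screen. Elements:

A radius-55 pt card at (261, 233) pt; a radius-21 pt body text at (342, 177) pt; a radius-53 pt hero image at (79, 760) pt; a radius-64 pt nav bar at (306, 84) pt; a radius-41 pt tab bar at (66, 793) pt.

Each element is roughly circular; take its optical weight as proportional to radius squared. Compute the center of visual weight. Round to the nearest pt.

Weights ∝ r²: card 55² = 3025, body text 21² = 441, hero image 53² = 2809, nav bar 64² = 4096, tab bar 41² = 1681; Σw = 12052.
Σw·x = 3025·261 + 441·342 + 2809·79 + 4096·306 + 1681·66 = 2526580, so x̄ = 2526580/12052 ≈ 209.64.
Σw·y = 3025·233 + 441·177 + 2809·760 + 4096·84 + 1681·793 = 4594819, so ȳ = 4594819/12052 ≈ 381.25.

(210, 381)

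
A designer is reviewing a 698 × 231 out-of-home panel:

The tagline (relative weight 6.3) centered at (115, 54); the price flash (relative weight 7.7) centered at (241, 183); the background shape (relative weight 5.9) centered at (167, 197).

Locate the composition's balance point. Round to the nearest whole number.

(179, 146)

Weights sum to 6.3 + 7.7 + 5.9 = 19.9.
Σw·x = 6.3·115 + 7.7·241 + 5.9·167 = 3565.5, so x̄ = 3565.5/19.9 ≈ 179.17.
Σw·y = 6.3·54 + 7.7·183 + 5.9·197 = 2911.6, so ȳ = 2911.6/19.9 ≈ 146.31.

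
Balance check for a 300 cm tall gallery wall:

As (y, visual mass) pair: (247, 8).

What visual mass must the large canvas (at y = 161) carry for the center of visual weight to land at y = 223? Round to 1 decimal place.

w ≈ 3.1

The single fixed element contributes weight 8, moment 8·247 = 1976.
Balance at y = 223 requires (1976 + w·161) / (8 + w) = 223.
Rearranging, w·(161 − 223) = 223·8 − 1976 = -192, so w ≈ -192/-62 = 3.10.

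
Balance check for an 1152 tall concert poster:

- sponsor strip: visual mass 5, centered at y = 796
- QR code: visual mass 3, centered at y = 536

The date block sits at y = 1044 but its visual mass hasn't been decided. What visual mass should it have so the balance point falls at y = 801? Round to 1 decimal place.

w ≈ 3.4

Known weights sum to 5 + 3 = 8; their moment is 5·796 + 3·536 = 5588.
For the centroid to hit 801: (5588 + w·1044) / (8 + w) = 801.
Solving: w = (801·8 − 5588) / (1044 − 801) = 820 / 243 ≈ 3.37.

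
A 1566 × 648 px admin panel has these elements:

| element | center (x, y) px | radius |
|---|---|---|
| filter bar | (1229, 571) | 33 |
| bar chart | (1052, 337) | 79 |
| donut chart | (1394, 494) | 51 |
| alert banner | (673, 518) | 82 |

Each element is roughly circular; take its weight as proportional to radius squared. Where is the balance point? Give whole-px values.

(964, 450)

Weights ∝ r²: filter bar 33² = 1089, bar chart 79² = 6241, donut chart 51² = 2601, alert banner 82² = 6724; Σw = 16655.
Σw·x = 1089·1229 + 6241·1052 + 2601·1394 + 6724·673 = 16054959, so x̄ = 16054959/16655 ≈ 963.97.
Σw·y = 1089·571 + 6241·337 + 2601·494 + 6724·518 = 7492962, so ȳ = 7492962/16655 ≈ 449.89.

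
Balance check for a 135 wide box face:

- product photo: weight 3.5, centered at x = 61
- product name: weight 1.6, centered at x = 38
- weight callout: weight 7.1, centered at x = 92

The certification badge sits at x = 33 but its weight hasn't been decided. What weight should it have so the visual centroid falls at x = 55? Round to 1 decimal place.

w ≈ 11.7

Known weights sum to 3.5 + 1.6 + 7.1 = 12.2; their moment is 3.5·61 + 1.6·38 + 7.1·92 = 927.5.
For the centroid to hit 55: (927.5 + w·33) / (12.2 + w) = 55.
Rearranging, w·(33 − 55) = 55·12.2 − 927.5 = -256.5, so w ≈ -256.5/-22 = 11.66.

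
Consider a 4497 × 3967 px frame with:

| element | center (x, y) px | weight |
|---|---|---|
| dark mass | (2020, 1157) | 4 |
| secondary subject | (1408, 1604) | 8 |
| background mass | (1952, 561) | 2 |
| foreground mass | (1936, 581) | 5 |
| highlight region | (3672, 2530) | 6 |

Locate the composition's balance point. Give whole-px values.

(2198, 1467)

Σw = 4 + 8 + 2 + 5 + 6 = 25.
x-moment: 4·2020 + 8·1408 + 2·1952 + 5·1936 + 6·3672 = 54960; centroid 54960/25 ≈ 2198.40.
y-moment: 4·1157 + 8·1604 + 2·561 + 5·581 + 6·2530 = 36667; centroid 36667/25 ≈ 1466.68.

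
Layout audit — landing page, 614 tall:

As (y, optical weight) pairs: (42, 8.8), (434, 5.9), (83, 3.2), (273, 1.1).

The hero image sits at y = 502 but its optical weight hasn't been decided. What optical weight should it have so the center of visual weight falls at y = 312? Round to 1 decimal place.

Fixed elements: Σw = 8.8 + 5.9 + 3.2 + 1.1 = 19.0, Σw·y = 8.8·42 + 5.9·434 + 3.2·83 + 1.1·273 = 3496.1.
Set Σw·y/Σw = 312: (3496.1 + 502w) = 312·(19.0 + w).
So w = (312·19.0 − 3496.1)/(502 − 312) = 2431.9/190 ≈ 12.80.

w ≈ 12.8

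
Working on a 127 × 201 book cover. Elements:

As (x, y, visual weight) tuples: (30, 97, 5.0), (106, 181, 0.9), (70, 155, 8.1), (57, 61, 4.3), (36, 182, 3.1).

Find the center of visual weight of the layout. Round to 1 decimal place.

(54.6, 127.6)

Weights sum to 5.0 + 0.9 + 8.1 + 4.3 + 3.1 = 21.4.
x-moment: 5.0·30 + 0.9·106 + 8.1·70 + 4.3·57 + 3.1·36 = 1169.1; centroid 1169.1/21.4 ≈ 54.63.
y-moment: 5.0·97 + 0.9·181 + 8.1·155 + 4.3·61 + 3.1·182 = 2729.9; centroid 2729.9/21.4 ≈ 127.57.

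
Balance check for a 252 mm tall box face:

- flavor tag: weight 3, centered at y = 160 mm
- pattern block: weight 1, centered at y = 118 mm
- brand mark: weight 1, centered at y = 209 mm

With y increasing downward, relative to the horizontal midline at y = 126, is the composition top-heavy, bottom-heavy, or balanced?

bottom-heavy

Total weight = 3 + 1 + 1 = 5.
y: (3·160 + 1·118 + 1·209) / 5 = 807 / 5 ≈ 161.40
Since 161.4 is below (larger y than) 126, the composition reads bottom-heavy.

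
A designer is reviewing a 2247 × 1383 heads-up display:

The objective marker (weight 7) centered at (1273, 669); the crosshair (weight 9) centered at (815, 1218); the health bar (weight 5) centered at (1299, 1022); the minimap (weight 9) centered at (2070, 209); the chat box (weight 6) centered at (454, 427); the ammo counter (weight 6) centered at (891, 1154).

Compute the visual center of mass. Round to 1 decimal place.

(1177.2, 764.8)

Weights sum to 7 + 9 + 5 + 9 + 6 + 6 = 42.
x: moment 49441 / weight 42 ≈ 1177.17
y: moment 32122 / weight 42 ≈ 764.81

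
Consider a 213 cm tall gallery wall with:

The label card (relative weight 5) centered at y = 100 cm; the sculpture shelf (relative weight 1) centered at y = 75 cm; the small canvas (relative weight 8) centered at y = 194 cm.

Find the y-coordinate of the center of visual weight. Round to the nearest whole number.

Total weight = 5 + 1 + 8 = 14.
y: (5·100 + 1·75 + 8·194) / 14 = 2127 / 14 ≈ 151.93

y ≈ 152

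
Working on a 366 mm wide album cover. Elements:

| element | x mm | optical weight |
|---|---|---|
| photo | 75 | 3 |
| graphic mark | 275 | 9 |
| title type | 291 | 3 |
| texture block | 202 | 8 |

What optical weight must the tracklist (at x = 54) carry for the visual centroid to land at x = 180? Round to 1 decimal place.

w ≈ 8.3

Existing Σw = 23 (3 + 9 + 3 + 8); existing moment 3·75 + 9·275 + 3·291 + 8·202 = 5189.
For the centroid to hit 180: (5189 + w·54) / (23 + w) = 180.
So w = (180·23 − 5189)/(54 − 180) = -1049/-126 ≈ 8.33.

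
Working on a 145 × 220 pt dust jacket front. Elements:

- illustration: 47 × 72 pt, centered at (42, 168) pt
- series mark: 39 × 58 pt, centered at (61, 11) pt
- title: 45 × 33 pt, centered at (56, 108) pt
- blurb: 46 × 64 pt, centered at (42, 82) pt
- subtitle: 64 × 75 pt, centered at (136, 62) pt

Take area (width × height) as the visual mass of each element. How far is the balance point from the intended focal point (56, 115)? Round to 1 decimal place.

Areas → weights: illustration 47·72 = 3384, series mark 39·58 = 2262, title 45·33 = 1485, blurb 46·64 = 2944, subtitle 64·75 = 4800; Σw = 14875.
x-moment: 3384·42 + 2262·61 + 1485·56 + 2944·42 + 4800·136 = 1139718; centroid 1139718/14875 ≈ 76.62.
y-moment: 3384·168 + 2262·11 + 1485·108 + 2944·82 + 4800·62 = 1292782; centroid 1292782/14875 ≈ 86.91.
Offset from (56, 115): Δx ≈ 20.62, Δy ≈ -28.09; distance = √(Δx² + Δy²) ≈ 34.85.

≈ 34.8 pt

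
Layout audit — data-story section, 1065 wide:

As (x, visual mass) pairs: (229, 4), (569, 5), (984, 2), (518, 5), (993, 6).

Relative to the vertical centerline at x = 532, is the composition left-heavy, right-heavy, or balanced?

right-heavy

Σw = 4 + 5 + 2 + 5 + 6 = 22.
x-moment: 4·229 + 5·569 + 2·984 + 5·518 + 6·993 = 14277; centroid 14277/22 ≈ 648.95.
649.0 lies right of the midline 532, so the layout is right-heavy.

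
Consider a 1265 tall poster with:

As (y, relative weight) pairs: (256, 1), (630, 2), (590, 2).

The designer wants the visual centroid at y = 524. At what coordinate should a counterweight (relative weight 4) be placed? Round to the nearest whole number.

y ≈ 505

New total weight: (1 + 2 + 2) + 4 = 9.
y: need Σw·y = 9·524 = 4716. Existing = 1·256 + 2·630 + 2·590 = 2696. Remainder 2020 / 4 ≈ 505.00.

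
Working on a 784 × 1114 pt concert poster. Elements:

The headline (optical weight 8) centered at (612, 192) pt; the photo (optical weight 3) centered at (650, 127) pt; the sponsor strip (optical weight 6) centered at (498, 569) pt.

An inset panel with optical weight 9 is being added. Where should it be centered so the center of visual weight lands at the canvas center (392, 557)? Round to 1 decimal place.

(39.8, 1016.8)

After adding the inset panel, total weight = 8 + 3 + 6 + 9 = 26.
x: need Σw·x = 26·392 = 10192. Existing = 8·612 + 3·650 + 6·498 = 9834. Remainder 358 / 9 ≈ 39.78.
y: need Σw·y = 26·557 = 14482. Existing = 8·192 + 3·127 + 6·569 = 5331. Remainder 9151 / 9 ≈ 1016.78.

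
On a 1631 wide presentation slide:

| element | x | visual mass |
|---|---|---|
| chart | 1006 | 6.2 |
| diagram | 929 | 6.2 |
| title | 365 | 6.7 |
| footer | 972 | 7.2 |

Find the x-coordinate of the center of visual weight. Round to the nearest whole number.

Σw = 6.2 + 6.2 + 6.7 + 7.2 = 26.3.
Σw·x = 6.2·1006 + 6.2·929 + 6.7·365 + 7.2·972 = 21440.9, so x̄ = 21440.9/26.3 ≈ 815.24.

x ≈ 815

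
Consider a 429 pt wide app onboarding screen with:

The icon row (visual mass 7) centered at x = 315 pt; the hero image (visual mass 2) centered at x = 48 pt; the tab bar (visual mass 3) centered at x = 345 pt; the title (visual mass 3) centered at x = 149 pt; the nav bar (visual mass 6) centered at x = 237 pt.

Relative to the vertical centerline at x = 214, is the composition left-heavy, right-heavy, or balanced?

Weights sum to 7 + 2 + 3 + 3 + 6 = 21.
x: (7·315 + 2·48 + 3·345 + 3·149 + 6·237) / 21 = 5205 / 21 ≈ 247.86
Since 247.9 is right of 214, the composition reads right-heavy.

right-heavy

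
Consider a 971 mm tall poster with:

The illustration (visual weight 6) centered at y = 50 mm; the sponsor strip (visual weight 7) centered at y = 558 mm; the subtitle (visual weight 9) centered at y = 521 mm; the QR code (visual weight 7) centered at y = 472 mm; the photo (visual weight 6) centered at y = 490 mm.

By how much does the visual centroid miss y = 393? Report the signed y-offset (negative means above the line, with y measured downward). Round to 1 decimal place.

≈ 39.5 mm

Weights sum to 6 + 7 + 9 + 7 + 6 = 35.
Σw·y = 6·50 + 7·558 + 9·521 + 7·472 + 6·490 = 15139, so ȳ = 15139/35 ≈ 432.54.
Against y = 393, that's 432.54 − 393 = 39.54.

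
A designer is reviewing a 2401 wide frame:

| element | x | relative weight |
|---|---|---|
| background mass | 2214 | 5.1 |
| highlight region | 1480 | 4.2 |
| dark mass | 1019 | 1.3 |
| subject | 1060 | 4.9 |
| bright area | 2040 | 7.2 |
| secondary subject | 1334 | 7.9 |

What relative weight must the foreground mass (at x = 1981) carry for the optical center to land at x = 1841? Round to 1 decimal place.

w ≈ 50.6

Fixed elements: Σw = 5.1 + 4.2 + 1.3 + 4.9 + 7.2 + 7.9 = 30.6, Σw·x = 5.1·2214 + 4.2·1480 + 1.3·1019 + 4.9·1060 + 7.2·2040 + 7.9·1334 = 49252.7.
Set Σw·x/Σw = 1841: (49252.7 + 1981w) = 1841·(30.6 + w).
Rearranging, w·(1981 − 1841) = 1841·30.6 − 49252.7 = 7081.9, so w ≈ 7081.9/140 = 50.59.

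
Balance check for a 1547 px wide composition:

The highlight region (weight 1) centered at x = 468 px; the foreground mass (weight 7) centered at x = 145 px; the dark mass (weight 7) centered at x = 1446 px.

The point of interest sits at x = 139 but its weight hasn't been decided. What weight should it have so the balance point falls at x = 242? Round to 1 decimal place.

Known weights sum to 1 + 7 + 7 = 15; their moment is 1·468 + 7·145 + 7·1446 = 11605.
Set Σw·x/Σw = 242: (11605 + 139w) = 242·(15 + w).
So w = (242·15 − 11605)/(139 − 242) = -7975/-103 ≈ 77.43.

w ≈ 77.4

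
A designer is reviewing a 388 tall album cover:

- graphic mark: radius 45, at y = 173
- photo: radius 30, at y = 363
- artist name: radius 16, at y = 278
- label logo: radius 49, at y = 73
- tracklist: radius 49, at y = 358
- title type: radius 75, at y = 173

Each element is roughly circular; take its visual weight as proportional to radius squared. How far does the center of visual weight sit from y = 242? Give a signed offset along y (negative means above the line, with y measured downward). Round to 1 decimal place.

Weights ∝ r²: graphic mark 45² = 2025, photo 30² = 900, artist name 16² = 256, label logo 49² = 2401, tracklist 49² = 2401, title type 75² = 5625; Σw = 13608.
Σw·y = 2025·173 + 900·363 + 256·278 + 2401·73 + 2401·358 + 5625·173 = 2756149, so ȳ = 2756149/13608 ≈ 202.54.
Offset from y = 242: 202.54 − 242 ≈ -39.46.

≈ -39.5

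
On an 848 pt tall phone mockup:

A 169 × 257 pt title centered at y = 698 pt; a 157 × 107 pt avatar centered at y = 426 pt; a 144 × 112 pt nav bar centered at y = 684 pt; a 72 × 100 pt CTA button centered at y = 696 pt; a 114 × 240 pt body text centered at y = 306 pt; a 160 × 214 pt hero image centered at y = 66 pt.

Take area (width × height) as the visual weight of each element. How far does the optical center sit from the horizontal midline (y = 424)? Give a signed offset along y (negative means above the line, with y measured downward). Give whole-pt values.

Areas: title 169·257 = 43433, avatar 157·107 = 16799, nav bar 144·112 = 16128, CTA button 72·100 = 7200, body text 114·240 = 27360, hero image 160·214 = 34240. Total weight = 145160.
Σw·y = 64147360; ȳ = 64147360/145160 ≈ 441.91.
Against y = 424, that's 441.91 − 424 = 17.91.

≈ 18 pt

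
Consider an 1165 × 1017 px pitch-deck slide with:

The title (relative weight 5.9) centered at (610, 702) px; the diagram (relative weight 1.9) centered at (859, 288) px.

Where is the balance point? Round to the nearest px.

(671, 601)

Total weight = 5.9 + 1.9 = 7.8.
x: (5.9·610 + 1.9·859) / 7.8 = 5231.1 / 7.8 ≈ 670.65
y: (5.9·702 + 1.9·288) / 7.8 = 4689.0 / 7.8 ≈ 601.15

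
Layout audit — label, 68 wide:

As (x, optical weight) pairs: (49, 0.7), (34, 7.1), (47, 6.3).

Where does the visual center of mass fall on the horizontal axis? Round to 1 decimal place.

x ≈ 40.6

Weights sum to 0.7 + 7.1 + 6.3 = 14.1.
Σw·x = 0.7·49 + 7.1·34 + 6.3·47 = 571.8, so x̄ = 571.8/14.1 ≈ 40.55.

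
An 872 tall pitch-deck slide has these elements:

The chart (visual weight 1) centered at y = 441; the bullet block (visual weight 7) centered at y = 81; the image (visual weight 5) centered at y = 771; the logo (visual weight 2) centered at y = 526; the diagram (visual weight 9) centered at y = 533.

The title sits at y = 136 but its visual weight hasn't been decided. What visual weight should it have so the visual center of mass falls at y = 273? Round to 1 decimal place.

w ≈ 30.4

Fixed elements: Σw = 1 + 7 + 5 + 2 + 9 = 24, Σw·y = 1·441 + 7·81 + 5·771 + 2·526 + 9·533 = 10712.
Set Σw·y/Σw = 273: (10712 + 136w) = 273·(24 + w).
Solving: w = (273·24 − 10712) / (136 − 273) = -4160 / -137 ≈ 30.36.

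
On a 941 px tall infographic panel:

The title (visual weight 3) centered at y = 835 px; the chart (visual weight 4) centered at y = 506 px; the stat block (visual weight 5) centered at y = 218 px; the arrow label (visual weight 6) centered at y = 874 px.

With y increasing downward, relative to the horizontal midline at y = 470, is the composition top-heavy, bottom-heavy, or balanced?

bottom-heavy

Weights sum to 3 + 4 + 5 + 6 = 18.
y-moment: 3·835 + 4·506 + 5·218 + 6·874 = 10863; centroid 10863/18 ≈ 603.50.
Since 603.5 is below (larger y than) 470, the composition reads bottom-heavy.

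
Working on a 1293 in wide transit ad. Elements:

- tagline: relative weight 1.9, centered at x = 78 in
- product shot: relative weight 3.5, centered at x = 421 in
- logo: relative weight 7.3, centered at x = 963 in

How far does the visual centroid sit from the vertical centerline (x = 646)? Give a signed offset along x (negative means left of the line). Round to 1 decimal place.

≈ 35.2 in

Total weight = 1.9 + 3.5 + 7.3 = 12.7.
Σw·x = 1.9·78 + 3.5·421 + 7.3·963 = 8651.6, so x̄ = 8651.6/12.7 ≈ 681.23.
Difference: 681.23 − 646 ≈ 35.23.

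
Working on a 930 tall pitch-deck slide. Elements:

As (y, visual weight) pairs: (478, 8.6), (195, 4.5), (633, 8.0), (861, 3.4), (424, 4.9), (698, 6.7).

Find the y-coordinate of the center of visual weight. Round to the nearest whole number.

Weights sum to 8.6 + 4.5 + 8.0 + 3.4 + 4.9 + 6.7 = 36.1.
y: moment 19733.9 / weight 36.1 ≈ 546.65

y ≈ 547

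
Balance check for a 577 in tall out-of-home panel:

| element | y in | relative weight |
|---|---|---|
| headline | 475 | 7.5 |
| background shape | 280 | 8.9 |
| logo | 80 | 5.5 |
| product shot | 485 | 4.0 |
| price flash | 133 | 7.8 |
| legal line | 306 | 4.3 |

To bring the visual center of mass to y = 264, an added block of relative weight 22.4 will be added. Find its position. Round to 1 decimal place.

y ≈ 230.3

With the added block, Σw becomes 7.5 + 8.9 + 5.5 + 4.0 + 7.8 + 4.3 + 22.4 = 60.4.
y: target moment 60.4×264 = 15945.6; current 7.5·475 + 8.9·280 + 5.5·80 + 4.0·485 + 7.8·133 + 4.3·306 = 10787.7; the added block supplies 5157.9, so y = 5157.9/22.4 ≈ 230.26.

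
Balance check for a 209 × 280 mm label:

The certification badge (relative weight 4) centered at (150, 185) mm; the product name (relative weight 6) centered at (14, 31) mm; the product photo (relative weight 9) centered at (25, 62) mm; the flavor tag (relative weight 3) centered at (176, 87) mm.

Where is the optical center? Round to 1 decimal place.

Σw = 4 + 6 + 9 + 3 = 22.
Σw·x = 4·150 + 6·14 + 9·25 + 3·176 = 1437, so x̄ = 1437/22 ≈ 65.32.
Σw·y = 4·185 + 6·31 + 9·62 + 3·87 = 1745, so ȳ = 1745/22 ≈ 79.32.

(65.3, 79.3)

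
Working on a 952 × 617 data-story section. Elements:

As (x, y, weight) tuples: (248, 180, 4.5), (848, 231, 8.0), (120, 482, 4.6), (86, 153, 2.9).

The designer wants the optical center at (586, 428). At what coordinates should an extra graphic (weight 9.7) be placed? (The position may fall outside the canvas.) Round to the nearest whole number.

With the extra graphic, Σw becomes 4.5 + 8.0 + 4.6 + 2.9 + 9.7 = 29.7.
Along x: (8701.4 + 9.7·x) / 29.7 = 586 (existing moment 4.5·248 + 8.0·848 + 4.6·120 + 2.9·86 = 8701.4) ⇒ x = (17404.2 − 8701.4) / 9.7 ≈ 897.20.
Along y: (5318.9 + 9.7·y) / 29.7 = 428 (existing moment 4.5·180 + 8.0·231 + 4.6·482 + 2.9·153 = 5318.9) ⇒ y = (12711.6 − 5318.9) / 9.7 ≈ 762.13.

(897, 762)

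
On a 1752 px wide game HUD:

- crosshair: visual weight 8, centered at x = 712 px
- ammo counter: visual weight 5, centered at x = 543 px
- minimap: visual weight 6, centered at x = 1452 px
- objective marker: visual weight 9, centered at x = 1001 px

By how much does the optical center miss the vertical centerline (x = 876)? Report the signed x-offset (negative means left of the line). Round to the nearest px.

Σw = 8 + 5 + 6 + 9 = 28.
x: (8·712 + 5·543 + 6·1452 + 9·1001) / 28 = 26132 / 28 ≈ 933.29
Offset from x = 876: 933.29 − 876 ≈ 57.29.

≈ 57 px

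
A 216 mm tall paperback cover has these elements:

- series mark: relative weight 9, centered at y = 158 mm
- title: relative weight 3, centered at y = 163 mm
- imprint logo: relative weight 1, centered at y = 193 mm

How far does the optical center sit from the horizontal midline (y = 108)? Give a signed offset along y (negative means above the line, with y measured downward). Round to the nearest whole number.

Total weight = 9 + 3 + 1 = 13.
Σw·y = 9·158 + 3·163 + 1·193 = 2104, so ȳ = 2104/13 ≈ 161.85.
Difference: 161.85 − 108 ≈ 53.85.

≈ 54 mm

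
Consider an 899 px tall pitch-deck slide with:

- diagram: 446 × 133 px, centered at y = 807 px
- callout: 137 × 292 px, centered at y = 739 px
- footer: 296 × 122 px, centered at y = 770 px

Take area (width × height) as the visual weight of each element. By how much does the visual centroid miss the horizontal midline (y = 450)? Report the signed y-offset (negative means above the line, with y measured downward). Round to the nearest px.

≈ 327 px

Taking area as weight: diagram 446·133 = 59318, callout 137·292 = 40004, footer 296·122 = 36112. Sum 135434.
Σw·y = 59318·807 + 40004·739 + 36112·770 = 105238822, so ȳ = 105238822/135434 ≈ 777.05.
Against y = 450, that's 777.05 − 450 = 327.05.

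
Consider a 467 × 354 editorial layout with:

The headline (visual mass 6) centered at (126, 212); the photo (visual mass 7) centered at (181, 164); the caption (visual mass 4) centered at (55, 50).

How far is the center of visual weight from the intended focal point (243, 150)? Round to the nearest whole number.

Σw = 6 + 7 + 4 = 17.
x-moment: 6·126 + 7·181 + 4·55 = 2243; centroid 2243/17 ≈ 131.94.
y-moment: 6·212 + 7·164 + 4·50 = 2620; centroid 2620/17 ≈ 154.12.
Offset from (243, 150): Δx ≈ -111.06, Δy ≈ 4.12; distance = √(Δx² + Δy²) ≈ 111.14.

≈ 111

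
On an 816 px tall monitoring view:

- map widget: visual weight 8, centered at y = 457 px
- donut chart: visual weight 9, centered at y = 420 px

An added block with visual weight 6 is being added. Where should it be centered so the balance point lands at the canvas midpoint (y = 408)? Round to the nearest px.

After adding the added block, total weight = 8 + 9 + 6 = 23.
Along y: (7436 + 6·y) / 23 = 408 (existing moment 8·457 + 9·420 = 7436) ⇒ y = (9384 − 7436) / 6 ≈ 324.67.

y ≈ 325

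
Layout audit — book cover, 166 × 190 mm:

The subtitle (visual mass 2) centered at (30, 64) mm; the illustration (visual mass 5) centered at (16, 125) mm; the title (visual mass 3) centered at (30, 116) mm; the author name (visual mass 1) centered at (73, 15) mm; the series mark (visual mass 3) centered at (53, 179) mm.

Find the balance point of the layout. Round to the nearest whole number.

Total weight = 2 + 5 + 3 + 1 + 3 = 14.
x-moment: 2·30 + 5·16 + 3·30 + 1·73 + 3·53 = 462; centroid 462/14 ≈ 33.00.
y-moment: 2·64 + 5·125 + 3·116 + 1·15 + 3·179 = 1653; centroid 1653/14 ≈ 118.07.

(33, 118)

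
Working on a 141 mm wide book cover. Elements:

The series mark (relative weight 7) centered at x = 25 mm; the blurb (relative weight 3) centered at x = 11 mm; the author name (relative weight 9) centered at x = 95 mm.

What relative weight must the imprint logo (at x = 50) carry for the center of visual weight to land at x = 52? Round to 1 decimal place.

Fixed elements: Σw = 7 + 3 + 9 = 19, Σw·x = 7·25 + 3·11 + 9·95 = 1063.
For the centroid to hit 52: (1063 + w·50) / (19 + w) = 52.
Solving: w = (52·19 − 1063) / (50 − 52) = -75 / -2 ≈ 37.50.

w ≈ 37.5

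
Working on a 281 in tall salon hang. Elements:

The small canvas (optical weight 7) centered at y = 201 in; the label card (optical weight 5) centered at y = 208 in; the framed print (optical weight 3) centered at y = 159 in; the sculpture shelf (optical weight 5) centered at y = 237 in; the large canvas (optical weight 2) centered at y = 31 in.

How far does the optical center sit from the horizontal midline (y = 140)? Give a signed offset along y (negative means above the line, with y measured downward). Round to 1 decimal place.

≈ 49.6 in

Weights sum to 7 + 5 + 3 + 5 + 2 = 22.
Σw·y = 7·201 + 5·208 + 3·159 + 5·237 + 2·31 = 4171, so ȳ = 4171/22 ≈ 189.59.
Offset from y = 140: 189.59 − 140 ≈ 49.59.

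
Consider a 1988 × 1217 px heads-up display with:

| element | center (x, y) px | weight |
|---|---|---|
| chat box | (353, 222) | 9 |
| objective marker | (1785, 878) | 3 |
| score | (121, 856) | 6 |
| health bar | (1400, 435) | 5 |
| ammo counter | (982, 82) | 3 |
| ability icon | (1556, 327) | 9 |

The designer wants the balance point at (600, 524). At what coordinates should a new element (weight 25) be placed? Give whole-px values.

With the new element, Σw becomes 9 + 3 + 6 + 5 + 3 + 9 + 25 = 60.
Along x: (33208 + 25·x) / 60 = 600 (existing moment 9·353 + 3·1785 + 6·121 + 5·1400 + 3·982 + 9·1556 = 33208) ⇒ x = (36000 − 33208) / 25 ≈ 111.68.
Along y: (15132 + 25·y) / 60 = 524 (existing moment 9·222 + 3·878 + 6·856 + 5·435 + 3·82 + 9·327 = 15132) ⇒ y = (31440 − 15132) / 25 ≈ 652.32.

(112, 652)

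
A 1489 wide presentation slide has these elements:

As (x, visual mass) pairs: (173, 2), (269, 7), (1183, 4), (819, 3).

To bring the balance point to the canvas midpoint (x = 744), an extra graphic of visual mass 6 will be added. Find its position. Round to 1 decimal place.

New total weight: (2 + 7 + 4 + 3) + 6 = 22.
x: target moment 22×744 = 16368; current 2·173 + 7·269 + 4·1183 + 3·819 = 9418; the extra graphic supplies 6950, so x = 6950/6 ≈ 1158.33.

x ≈ 1158.3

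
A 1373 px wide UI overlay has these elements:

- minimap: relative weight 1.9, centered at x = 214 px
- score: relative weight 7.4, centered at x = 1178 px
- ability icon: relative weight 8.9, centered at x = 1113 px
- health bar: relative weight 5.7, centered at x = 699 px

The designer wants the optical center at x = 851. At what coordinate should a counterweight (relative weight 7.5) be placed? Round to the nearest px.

x ≈ 494

After adding the counterweight, total weight = 1.9 + 7.4 + 8.9 + 5.7 + 7.5 = 31.4.
x: need Σw·x = 31.4·851 = 26721.4. Existing = 1.9·214 + 7.4·1178 + 8.9·1113 + 5.7·699 = 23013.8. Remainder 3707.6 / 7.5 ≈ 494.35.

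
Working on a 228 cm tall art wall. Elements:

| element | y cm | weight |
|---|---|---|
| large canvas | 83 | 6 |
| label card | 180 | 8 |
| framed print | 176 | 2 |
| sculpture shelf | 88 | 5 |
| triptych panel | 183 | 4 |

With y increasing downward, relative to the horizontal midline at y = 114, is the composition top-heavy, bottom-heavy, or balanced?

Total weight = 6 + 8 + 2 + 5 + 4 = 25.
Σw·y = 6·83 + 8·180 + 2·176 + 5·88 + 4·183 = 3462, so ȳ = 3462/25 ≈ 138.48.
Since 138.5 is below (larger y than) 114, the composition reads bottom-heavy.

bottom-heavy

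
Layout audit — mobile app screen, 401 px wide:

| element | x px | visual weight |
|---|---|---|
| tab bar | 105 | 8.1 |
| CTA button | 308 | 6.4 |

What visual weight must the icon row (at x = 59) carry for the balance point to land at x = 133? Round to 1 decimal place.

Existing Σw = 14.5 (8.1 + 6.4); existing moment 8.1·105 + 6.4·308 = 2821.7.
Set Σw·x/Σw = 133: (2821.7 + 59w) = 133·(14.5 + w).
So w = (133·14.5 − 2821.7)/(59 − 133) = -893.2/-74 ≈ 12.07.

w ≈ 12.1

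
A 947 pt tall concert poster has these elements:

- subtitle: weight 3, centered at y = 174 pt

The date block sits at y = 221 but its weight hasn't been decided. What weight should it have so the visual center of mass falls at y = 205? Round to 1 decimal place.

w ≈ 5.8

The single fixed element contributes weight 3, moment 3·174 = 522.
For the centroid to hit 205: (522 + w·221) / (3 + w) = 205.
Solving: w = (205·3 − 522) / (221 − 205) = 93 / 16 ≈ 5.81.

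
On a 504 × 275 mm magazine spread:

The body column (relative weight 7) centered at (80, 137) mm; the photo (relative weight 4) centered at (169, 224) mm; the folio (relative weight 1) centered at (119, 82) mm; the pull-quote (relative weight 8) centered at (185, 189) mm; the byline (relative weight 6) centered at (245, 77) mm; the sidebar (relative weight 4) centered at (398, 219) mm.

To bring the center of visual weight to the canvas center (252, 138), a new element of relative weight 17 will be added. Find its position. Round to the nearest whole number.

After adding the new element, total weight = 7 + 4 + 1 + 8 + 6 + 4 + 17 = 47.
x: need Σw·x = 47·252 = 11844. Existing = 7·80 + 4·169 + 1·119 + 8·185 + 6·245 + 4·398 = 5897. Remainder 5947 / 17 ≈ 349.82.
y: need Σw·y = 47·138 = 6486. Existing = 7·137 + 4·224 + 1·82 + 8·189 + 6·77 + 4·219 = 4787. Remainder 1699 / 17 ≈ 99.94.

(350, 100)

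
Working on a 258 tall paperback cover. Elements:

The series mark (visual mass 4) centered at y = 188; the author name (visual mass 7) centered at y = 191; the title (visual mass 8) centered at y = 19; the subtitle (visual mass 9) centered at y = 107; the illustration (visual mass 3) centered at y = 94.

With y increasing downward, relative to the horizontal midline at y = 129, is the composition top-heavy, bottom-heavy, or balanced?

top-heavy

Σw = 4 + 7 + 8 + 9 + 3 = 31.
Σw·y = 4·188 + 7·191 + 8·19 + 9·107 + 3·94 = 3486, so ȳ = 3486/31 ≈ 112.45.
112.5 vs midline 129 → top-heavy.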